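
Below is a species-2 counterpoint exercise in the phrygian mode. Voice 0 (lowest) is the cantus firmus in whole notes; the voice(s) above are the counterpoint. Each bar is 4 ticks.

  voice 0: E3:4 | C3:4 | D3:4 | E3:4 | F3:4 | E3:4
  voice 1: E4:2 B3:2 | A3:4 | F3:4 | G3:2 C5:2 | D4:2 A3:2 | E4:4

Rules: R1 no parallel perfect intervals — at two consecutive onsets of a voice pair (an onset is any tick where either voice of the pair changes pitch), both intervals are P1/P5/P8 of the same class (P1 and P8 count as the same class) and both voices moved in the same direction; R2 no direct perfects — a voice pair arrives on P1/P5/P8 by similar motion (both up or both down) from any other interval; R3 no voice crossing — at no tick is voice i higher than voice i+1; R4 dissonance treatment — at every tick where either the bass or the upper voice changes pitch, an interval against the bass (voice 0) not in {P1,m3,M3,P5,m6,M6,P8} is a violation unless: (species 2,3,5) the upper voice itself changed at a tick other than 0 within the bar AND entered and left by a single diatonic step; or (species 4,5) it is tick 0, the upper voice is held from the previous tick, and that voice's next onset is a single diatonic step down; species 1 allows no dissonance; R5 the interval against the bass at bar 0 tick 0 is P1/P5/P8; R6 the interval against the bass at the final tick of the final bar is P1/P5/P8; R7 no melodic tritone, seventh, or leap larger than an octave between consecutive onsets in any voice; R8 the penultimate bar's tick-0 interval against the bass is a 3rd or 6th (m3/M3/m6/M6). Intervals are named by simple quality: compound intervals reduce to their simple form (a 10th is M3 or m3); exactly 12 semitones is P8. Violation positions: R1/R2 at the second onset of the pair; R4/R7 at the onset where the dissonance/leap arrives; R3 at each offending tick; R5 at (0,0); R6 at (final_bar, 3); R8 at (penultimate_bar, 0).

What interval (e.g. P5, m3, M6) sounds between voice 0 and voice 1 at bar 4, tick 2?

voice 0=F3 voice 1=A3 -> M3

M3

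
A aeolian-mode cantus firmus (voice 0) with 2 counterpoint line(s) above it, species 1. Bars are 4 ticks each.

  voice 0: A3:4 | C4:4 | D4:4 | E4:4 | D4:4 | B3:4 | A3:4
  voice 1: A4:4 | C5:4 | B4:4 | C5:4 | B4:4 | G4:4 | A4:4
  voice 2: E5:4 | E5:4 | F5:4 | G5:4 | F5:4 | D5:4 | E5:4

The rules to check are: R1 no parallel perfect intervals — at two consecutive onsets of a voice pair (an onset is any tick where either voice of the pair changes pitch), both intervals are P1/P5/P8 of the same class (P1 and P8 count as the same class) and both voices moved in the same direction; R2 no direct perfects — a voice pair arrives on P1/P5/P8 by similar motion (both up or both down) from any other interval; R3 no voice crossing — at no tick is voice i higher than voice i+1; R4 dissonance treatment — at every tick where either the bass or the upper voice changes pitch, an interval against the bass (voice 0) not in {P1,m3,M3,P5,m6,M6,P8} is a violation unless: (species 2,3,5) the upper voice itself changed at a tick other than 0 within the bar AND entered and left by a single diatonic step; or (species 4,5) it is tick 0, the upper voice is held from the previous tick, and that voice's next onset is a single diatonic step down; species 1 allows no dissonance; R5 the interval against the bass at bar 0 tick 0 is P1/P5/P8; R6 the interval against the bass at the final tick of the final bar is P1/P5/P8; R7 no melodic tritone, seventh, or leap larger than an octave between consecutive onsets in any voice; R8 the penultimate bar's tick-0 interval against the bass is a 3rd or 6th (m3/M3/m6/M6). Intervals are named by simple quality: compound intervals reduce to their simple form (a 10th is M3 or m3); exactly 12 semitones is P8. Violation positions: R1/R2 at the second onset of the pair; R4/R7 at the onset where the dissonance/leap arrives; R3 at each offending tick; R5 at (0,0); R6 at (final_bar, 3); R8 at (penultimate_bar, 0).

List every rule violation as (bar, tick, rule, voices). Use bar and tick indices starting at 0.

(1, 0, R1, (0, 1))
(3, 0, R2, (1, 2))
(5, 0, R2, (1, 2))
(6, 0, R1, (1, 2))

bar 0: v0=A3 v1=A4 v2=E5 downbeat P5
bar 1: v0=C4 v1=C5 v2=E5 downbeat M3
bar 2: v0=D4 v1=B4 v2=F5 downbeat m3
bar 3: v0=E4 v1=C5 v2=G5 downbeat m3
bar 4: v0=D4 v1=B4 v2=F5 downbeat m3
bar 5: v0=B3 v1=G4 v2=D5 downbeat m3
bar 6: v0=A3 v1=A4 v2=E5 downbeat P5
  -> R1 @ bar 1 tick 0 v(0, 1): A3/A4 P8 -> C4/C5 P8 similar
  -> R2 @ bar 3 tick 0 v(1, 2): B4/F5 TT -> C5/G5 P5 similar
  -> R2 @ bar 5 tick 0 v(1, 2): B4/F5 TT -> G4/D5 P5 similar
  -> R1 @ bar 6 tick 0 v(1, 2): G4/D5 P5 -> A4/E5 P5 similar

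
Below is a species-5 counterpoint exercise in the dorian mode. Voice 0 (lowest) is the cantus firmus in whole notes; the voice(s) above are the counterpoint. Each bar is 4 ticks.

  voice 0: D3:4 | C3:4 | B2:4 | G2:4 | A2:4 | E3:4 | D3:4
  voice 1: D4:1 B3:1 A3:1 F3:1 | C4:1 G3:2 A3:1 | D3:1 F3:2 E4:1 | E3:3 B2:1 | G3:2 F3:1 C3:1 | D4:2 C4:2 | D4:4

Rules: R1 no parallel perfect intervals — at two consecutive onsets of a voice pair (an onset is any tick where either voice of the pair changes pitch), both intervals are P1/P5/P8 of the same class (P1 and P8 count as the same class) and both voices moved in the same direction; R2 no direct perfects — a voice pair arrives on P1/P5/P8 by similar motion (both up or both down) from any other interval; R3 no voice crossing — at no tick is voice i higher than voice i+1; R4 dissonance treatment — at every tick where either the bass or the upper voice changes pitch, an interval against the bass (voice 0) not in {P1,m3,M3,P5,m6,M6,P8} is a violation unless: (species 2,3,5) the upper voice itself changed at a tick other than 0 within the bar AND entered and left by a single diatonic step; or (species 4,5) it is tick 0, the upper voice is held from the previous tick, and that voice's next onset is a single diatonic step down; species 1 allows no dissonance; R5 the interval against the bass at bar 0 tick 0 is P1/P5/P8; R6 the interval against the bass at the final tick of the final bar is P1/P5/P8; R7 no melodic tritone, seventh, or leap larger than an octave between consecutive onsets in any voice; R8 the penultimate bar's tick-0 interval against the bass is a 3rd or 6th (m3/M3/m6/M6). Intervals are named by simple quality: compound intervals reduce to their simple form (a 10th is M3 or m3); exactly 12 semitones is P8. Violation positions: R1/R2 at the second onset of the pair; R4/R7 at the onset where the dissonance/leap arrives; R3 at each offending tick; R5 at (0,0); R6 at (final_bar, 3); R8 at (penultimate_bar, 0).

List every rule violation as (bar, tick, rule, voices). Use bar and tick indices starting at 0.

(2, 1, R4, (0, 1))
(2, 3, R4, (0, 1))
(2, 3, R7, (1,))
(4, 0, R4, (0, 1))
(5, 0, R4, (0, 1))
(5, 0, R7, (1,))
(5, 0, R8, (0, 1))

bar 0: v0=D3 v1=D4 downbeat P8
bar 1: v0=C3 v1=C4 downbeat P8
bar 2: v0=B2 v1=D3 downbeat m3
bar 3: v0=G2 v1=E3 downbeat M6
bar 4: v0=A2 v1=G3 downbeat m7
bar 5: v0=E3 v1=D4 downbeat m7
bar 6: v0=D3 v1=D4 downbeat P8
  -> R4 @ bar 2 tick 1 v(0, 1): B2/F3 TT untreated
  -> R4 @ bar 2 tick 3 v(0, 1): B2/E4 P4 untreated
  -> R7 @ bar 2 tick 3 v(1,): F3->E4 leap 11st
  -> R4 @ bar 4 tick 0 v(0, 1): A2/G3 m7 untreated
  -> R4 @ bar 5 tick 0 v(0, 1): E3/D4 m7 untreated
  -> R7 @ bar 5 tick 0 v(1,): C3->D4 leap 14st
  -> R8 @ bar 5 tick 0 v(0, 1): penult m7 not 3rd/6th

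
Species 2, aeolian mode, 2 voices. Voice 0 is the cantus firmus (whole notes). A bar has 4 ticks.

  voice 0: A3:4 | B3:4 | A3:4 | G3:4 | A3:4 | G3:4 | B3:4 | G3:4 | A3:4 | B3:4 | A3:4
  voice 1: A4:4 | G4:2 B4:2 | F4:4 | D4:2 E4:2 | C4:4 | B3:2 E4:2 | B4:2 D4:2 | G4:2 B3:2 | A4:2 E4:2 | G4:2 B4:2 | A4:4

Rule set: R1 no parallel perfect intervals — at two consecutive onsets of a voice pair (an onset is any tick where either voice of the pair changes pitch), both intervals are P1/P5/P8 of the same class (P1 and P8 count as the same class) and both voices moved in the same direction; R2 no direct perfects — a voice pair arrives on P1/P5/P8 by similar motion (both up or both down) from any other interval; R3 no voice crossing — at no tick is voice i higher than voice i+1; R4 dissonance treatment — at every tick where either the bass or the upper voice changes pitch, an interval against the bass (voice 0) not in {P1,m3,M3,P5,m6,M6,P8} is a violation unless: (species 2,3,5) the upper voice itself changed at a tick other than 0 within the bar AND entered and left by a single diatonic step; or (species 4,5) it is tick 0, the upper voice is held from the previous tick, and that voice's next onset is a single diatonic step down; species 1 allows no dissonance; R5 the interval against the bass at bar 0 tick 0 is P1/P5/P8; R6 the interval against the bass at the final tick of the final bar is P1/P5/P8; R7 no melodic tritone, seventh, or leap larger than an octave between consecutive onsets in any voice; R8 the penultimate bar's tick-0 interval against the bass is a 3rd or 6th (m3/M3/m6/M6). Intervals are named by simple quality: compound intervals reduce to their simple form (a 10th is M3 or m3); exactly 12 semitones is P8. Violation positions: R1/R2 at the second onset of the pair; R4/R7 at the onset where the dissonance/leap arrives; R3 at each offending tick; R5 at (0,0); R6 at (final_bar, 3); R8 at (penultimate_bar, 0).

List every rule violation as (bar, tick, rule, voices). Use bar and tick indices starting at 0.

bar 0: v0=A3 v1=A4 downbeat P8
bar 1: v0=B3 v1=G4 downbeat m6
bar 2: v0=A3 v1=F4 downbeat m6
bar 3: v0=G3 v1=D4 downbeat P5
bar 4: v0=A3 v1=C4 downbeat m3
bar 5: v0=G3 v1=B3 downbeat M3
bar 6: v0=B3 v1=B4 downbeat P8
bar 7: v0=G3 v1=G4 downbeat P8
bar 8: v0=A3 v1=A4 downbeat P8
bar 9: v0=B3 v1=G4 downbeat m6
bar 10: v0=A3 v1=A4 downbeat P8
  -> R7 @ bar 2 tick 0 v(1,): B4->F4 leap 6st
  -> R2 @ bar 3 tick 0 v(0, 1): A3/F4 m6 -> G3/D4 P5 similar
  -> R2 @ bar 6 tick 0 v(0, 1): G3/E4 M6 -> B3/B4 P8 similar
  -> R2 @ bar 8 tick 0 v(0, 1): G3/B3 M3 -> A3/A4 P8 similar
  -> R7 @ bar 8 tick 0 v(1,): B3->A4 leap 10st
  -> R1 @ bar 10 tick 0 v(0, 1): B3/B4 P8 -> A3/A4 P8 similar

(2, 0, R7, (1,))
(3, 0, R2, (0, 1))
(6, 0, R2, (0, 1))
(8, 0, R2, (0, 1))
(8, 0, R7, (1,))
(10, 0, R1, (0, 1))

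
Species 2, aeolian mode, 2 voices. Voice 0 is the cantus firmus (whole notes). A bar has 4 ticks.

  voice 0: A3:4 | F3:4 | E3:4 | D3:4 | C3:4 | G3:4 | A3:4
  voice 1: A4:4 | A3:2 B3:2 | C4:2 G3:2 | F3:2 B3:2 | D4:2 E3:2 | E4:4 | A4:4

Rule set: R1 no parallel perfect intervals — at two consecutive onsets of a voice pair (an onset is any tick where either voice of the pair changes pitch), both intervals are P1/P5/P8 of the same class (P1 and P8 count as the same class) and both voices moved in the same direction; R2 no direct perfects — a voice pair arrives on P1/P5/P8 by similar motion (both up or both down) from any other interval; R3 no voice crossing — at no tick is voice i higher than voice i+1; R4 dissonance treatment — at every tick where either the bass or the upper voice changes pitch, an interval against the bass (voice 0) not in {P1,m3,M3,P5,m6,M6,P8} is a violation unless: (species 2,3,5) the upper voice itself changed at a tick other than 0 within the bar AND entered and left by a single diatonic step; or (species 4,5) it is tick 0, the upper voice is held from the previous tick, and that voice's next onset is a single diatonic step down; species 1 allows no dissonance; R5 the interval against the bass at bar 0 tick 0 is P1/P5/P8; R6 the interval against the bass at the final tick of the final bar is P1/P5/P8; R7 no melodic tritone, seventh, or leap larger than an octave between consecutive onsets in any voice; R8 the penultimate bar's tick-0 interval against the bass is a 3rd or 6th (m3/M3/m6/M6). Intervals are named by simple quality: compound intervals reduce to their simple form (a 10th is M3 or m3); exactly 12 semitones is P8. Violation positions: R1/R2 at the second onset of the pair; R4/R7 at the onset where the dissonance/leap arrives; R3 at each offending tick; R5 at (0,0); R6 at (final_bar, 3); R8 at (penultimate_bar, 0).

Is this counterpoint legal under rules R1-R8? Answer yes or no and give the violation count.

No (4 violations)

bar 0: v0=A3 v1=A4 (P8)
bar 1: v0=F3 v1=A3 (M3)
bar 2: v0=E3 v1=C4 (m6)
bar 3: v0=D3 v1=F3 (m3)
bar 4: v0=C3 v1=D4 (M2)
bar 5: v0=G3 v1=E4 (M6)
bar 6: v0=A3 v1=A4 (P8)
  R7 @ bar3.2: F3->B3 leap 6st
  R4 @ bar4.0: C3/D4 M2 untreated
  R7 @ bar4.2: D4->E3 leap 10st
  R2 @ bar6.0: G3/E4 M6 -> A3/A4 P8 similar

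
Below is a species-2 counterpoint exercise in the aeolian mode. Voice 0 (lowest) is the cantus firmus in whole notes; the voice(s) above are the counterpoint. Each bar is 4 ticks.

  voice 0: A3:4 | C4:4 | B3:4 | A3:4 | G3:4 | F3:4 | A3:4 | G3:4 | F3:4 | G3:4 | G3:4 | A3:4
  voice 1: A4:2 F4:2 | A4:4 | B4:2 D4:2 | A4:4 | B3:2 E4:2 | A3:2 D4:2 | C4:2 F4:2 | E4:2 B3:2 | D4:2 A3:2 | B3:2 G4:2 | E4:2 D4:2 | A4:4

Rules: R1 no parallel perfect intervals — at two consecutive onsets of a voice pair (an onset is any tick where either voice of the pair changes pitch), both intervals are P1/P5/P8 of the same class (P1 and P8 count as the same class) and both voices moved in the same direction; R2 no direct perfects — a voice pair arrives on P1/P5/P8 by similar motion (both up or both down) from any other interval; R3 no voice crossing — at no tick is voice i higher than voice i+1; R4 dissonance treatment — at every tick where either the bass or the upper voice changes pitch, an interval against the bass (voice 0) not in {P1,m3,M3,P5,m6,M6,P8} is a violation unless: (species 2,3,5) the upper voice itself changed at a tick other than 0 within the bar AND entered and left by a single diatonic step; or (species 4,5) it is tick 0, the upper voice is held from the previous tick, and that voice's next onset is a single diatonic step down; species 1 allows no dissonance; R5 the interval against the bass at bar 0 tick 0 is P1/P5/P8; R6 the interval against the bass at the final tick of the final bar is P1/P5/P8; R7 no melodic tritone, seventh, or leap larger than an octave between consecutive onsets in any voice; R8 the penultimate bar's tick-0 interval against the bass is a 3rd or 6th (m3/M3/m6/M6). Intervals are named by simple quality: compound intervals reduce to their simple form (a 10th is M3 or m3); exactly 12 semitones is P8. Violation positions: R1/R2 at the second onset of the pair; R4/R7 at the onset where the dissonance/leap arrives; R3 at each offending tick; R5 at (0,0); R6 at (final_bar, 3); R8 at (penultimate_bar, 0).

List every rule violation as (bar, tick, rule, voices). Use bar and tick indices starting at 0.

(4, 0, R7, (1,))
(11, 0, R2, (0, 1))

bar 0: v0=A3 v1=A4 downbeat P8
bar 1: v0=C4 v1=A4 downbeat M6
bar 2: v0=B3 v1=B4 downbeat P8
bar 3: v0=A3 v1=A4 downbeat P8
bar 4: v0=G3 v1=B3 downbeat M3
bar 5: v0=F3 v1=A3 downbeat M3
bar 6: v0=A3 v1=C4 downbeat m3
bar 7: v0=G3 v1=E4 downbeat M6
bar 8: v0=F3 v1=D4 downbeat M6
bar 9: v0=G3 v1=B3 downbeat M3
bar 10: v0=G3 v1=E4 downbeat M6
bar 11: v0=A3 v1=A4 downbeat P8
  -> R7 @ bar 4 tick 0 v(1,): A4->B3 leap 10st
  -> R2 @ bar 11 tick 0 v(0, 1): G3/D4 P5 -> A3/A4 P8 similar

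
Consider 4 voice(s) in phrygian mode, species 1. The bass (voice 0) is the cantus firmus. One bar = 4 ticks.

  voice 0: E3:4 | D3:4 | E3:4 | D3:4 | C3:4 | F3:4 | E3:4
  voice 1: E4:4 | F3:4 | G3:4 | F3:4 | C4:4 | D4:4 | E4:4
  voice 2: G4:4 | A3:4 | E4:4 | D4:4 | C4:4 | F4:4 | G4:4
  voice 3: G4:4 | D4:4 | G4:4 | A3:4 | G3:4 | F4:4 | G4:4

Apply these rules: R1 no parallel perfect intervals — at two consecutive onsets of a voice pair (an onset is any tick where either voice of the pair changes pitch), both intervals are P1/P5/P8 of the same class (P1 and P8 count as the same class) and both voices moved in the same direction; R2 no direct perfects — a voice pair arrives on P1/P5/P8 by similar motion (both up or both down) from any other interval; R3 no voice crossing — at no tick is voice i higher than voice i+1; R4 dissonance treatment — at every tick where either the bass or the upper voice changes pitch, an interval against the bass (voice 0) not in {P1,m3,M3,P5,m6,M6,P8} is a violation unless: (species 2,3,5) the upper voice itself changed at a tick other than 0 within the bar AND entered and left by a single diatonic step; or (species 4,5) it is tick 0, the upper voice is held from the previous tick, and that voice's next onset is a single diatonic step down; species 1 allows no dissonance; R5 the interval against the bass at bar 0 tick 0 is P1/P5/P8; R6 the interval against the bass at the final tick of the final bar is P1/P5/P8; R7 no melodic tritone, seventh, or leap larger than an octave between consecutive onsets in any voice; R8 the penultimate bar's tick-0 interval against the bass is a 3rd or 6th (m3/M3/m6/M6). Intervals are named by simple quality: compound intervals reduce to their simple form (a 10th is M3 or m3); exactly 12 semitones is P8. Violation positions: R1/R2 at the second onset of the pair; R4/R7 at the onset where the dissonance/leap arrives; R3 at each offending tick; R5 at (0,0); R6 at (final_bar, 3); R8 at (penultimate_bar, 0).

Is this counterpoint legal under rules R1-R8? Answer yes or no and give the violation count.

bar 0: v0=E3 v1=E4 v2=G4 v3=G4 (m3)
bar 1: v0=D3 v1=F3 v2=A3 v3=D4 (P8)
bar 2: v0=E3 v1=G3 v2=E4 v3=G4 (m3)
bar 3: v0=D3 v1=F3 v2=D4 v3=A3 (P5)
bar 4: v0=C3 v1=C4 v2=C4 v3=G3 (P5)
bar 5: v0=F3 v1=D4 v2=F4 v3=F4 (P8)
bar 6: v0=E3 v1=E4 v2=G4 v3=G4 (m3)
  R5 @ bar0.0: opens on m3
  R5 @ bar0.0: opens on m3
  R2 @ bar1.0: E3/G4 m3 -> D3/A3 P5 similar
  R2 @ bar1.0: E3/G4 m3 -> D3/D4 P8 similar
  R7 @ bar1.0: E4->F3 leap 11st
  R7 @ bar1.0: G4->A3 leap 10st
  R2 @ bar2.0: D3/A3 P5 -> E3/E4 P8 similar
  R2 @ bar2.0: F3/D4 M6 -> G3/G4 P8 similar
  R1 @ bar3.0: E3/E4 P8 -> D3/D4 P8 similar
  R2 @ bar3.0: E3/G4 m3 -> D3/A3 P5 similar
  R3 @ bar3.0: D4 above A3
  R7 @ bar3.0: G4->A3 leap 10st
  R3 @ bar3.1: D4 above A3
  R3 @ bar3.2: D4 above A3
  R3 @ bar3.3: D4 above A3
  R1 @ bar4.0: D3/D4 P8 -> C3/C4 P8 similar
  R1 @ bar4.0: D3/A3 P5 -> C3/G3 P5 similar
  R3 @ bar4.0: C4 above G3
  R3 @ bar4.1: C4 above G3
  R3 @ bar4.2: C4 above G3
  R3 @ bar4.3: C4 above G3
  R1 @ bar5.0: C3/C4 P8 -> F3/F4 P8 similar
  R2 @ bar5.0: C3/G3 P5 -> F3/F4 P8 similar
  R2 @ bar5.0: C4/G3 P4 -> F4/F4 P1 similar
  R7 @ bar5.0: G3->F4 leap 10st
  R8 @ bar5.0: penult P8 not 3rd/6th
  R8 @ bar5.0: penult P8 not 3rd/6th
  R1 @ bar6.0: F4/F4 P1 -> G4/G4 P1 similar
  R6 @ bar6.3: closes on m3
  R6 @ bar6.3: closes on m3

No (30 violations)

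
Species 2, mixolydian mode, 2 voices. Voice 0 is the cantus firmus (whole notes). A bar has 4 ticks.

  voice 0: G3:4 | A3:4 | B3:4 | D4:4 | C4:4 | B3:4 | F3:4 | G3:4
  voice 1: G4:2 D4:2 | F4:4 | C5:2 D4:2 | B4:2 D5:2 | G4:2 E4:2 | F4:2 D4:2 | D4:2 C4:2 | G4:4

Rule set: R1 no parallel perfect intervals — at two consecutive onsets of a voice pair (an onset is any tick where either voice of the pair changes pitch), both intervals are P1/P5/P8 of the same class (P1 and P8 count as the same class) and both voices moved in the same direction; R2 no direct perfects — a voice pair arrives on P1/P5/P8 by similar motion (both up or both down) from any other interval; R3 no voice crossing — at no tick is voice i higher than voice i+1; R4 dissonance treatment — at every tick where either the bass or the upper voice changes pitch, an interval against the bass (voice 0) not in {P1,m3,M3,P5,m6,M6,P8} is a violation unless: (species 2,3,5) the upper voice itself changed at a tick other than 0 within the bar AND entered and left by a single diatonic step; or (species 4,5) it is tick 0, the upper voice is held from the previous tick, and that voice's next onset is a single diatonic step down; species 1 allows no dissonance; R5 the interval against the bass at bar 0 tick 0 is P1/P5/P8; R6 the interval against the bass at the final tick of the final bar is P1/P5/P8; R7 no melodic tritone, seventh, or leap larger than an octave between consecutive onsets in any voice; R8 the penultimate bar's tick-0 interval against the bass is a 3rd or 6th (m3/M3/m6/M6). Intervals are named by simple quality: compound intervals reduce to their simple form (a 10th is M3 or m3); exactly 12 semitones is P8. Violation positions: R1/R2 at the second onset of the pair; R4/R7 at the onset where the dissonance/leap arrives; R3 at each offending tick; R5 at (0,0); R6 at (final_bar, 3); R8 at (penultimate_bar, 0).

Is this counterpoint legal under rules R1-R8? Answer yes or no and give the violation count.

No (6 violations)

bar 0: v0=G3 v1=G4 (P8)
bar 1: v0=A3 v1=F4 (m6)
bar 2: v0=B3 v1=C5 (m2)
bar 3: v0=D4 v1=B4 (M6)
bar 4: v0=C4 v1=G4 (P5)
bar 5: v0=B3 v1=F4 (TT)
bar 6: v0=F3 v1=D4 (M6)
bar 7: v0=G3 v1=G4 (P8)
  R4 @ bar2.0: B3/C5 m2 untreated
  R7 @ bar2.2: C5->D4 leap 10st
  R2 @ bar4.0: D4/D5 P8 -> C4/G4 P5 similar
  R4 @ bar5.0: B3/F4 TT untreated
  R7 @ bar6.0: B3->F3 leap 6st
  R2 @ bar7.0: F3/C4 P5 -> G3/G4 P8 similar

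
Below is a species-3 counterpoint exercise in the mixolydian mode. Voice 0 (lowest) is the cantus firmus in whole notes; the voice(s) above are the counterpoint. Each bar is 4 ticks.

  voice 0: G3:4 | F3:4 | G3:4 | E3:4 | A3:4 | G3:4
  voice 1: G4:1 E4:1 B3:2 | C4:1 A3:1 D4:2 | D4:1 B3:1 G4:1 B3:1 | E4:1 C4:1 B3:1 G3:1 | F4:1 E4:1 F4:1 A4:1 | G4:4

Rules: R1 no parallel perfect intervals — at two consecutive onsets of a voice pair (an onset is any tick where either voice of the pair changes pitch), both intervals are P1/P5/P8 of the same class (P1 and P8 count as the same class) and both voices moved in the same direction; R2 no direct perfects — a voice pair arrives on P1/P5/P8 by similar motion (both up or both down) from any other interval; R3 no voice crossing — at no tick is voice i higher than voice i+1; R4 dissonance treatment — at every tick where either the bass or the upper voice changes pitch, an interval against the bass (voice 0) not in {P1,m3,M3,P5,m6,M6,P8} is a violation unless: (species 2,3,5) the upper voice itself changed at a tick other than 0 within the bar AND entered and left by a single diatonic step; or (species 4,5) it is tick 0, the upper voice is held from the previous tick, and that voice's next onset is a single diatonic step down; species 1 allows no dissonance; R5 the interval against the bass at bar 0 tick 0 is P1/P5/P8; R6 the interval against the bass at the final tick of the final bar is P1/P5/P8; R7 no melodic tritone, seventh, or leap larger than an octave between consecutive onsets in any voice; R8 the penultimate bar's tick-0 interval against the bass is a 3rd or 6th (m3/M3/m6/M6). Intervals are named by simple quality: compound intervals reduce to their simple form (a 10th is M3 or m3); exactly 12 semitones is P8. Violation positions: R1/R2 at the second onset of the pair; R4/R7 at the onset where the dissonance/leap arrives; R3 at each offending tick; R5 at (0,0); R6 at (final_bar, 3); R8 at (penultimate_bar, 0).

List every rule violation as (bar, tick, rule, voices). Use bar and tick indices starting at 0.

bar 0: v0=G3 v1=G4 downbeat P8
bar 1: v0=F3 v1=C4 downbeat P5
bar 2: v0=G3 v1=D4 downbeat P5
bar 3: v0=E3 v1=E4 downbeat P8
bar 4: v0=A3 v1=F4 downbeat m6
bar 5: v0=G3 v1=G4 downbeat P8
  -> R7 @ bar 4 tick 0 v(1,): G3->F4 leap 10st
  -> R1 @ bar 5 tick 0 v(0, 1): A3/A4 P8 -> G3/G4 P8 similar

(4, 0, R7, (1,))
(5, 0, R1, (0, 1))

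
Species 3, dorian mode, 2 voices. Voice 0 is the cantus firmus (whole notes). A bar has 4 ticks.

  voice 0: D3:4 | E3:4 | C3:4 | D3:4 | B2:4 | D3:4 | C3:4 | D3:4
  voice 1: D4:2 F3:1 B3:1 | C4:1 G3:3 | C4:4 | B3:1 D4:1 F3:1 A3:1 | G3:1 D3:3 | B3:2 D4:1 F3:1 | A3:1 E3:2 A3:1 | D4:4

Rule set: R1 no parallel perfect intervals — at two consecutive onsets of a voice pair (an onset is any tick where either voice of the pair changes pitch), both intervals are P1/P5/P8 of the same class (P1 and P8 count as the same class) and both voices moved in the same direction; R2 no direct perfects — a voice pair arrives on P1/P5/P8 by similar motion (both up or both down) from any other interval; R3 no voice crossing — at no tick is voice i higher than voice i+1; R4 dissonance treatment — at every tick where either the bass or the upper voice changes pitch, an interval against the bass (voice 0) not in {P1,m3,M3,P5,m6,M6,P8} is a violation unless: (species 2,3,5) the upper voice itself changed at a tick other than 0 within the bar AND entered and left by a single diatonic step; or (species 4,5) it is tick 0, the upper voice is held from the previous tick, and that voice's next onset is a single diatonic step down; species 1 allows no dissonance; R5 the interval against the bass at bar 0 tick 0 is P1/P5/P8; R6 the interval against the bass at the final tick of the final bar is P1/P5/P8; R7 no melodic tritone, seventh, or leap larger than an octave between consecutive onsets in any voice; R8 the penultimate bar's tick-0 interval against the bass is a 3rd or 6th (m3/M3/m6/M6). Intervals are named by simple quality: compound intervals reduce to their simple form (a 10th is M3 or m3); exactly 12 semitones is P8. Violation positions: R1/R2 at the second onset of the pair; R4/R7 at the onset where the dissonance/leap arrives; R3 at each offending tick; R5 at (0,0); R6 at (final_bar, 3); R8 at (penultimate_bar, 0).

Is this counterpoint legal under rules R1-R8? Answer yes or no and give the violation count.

bar 0: v0=D3 v1=D4 (P8)
bar 1: v0=E3 v1=C4 (m6)
bar 2: v0=C3 v1=C4 (P8)
bar 3: v0=D3 v1=B3 (M6)
bar 4: v0=B2 v1=G3 (m6)
bar 5: v0=D3 v1=B3 (M6)
bar 6: v0=C3 v1=A3 (M6)
bar 7: v0=D3 v1=D4 (P8)
  R7 @ bar0.3: F3->B3 leap 6st
  R2 @ bar7.0: C3/A3 M6 -> D3/D4 P8 similar

No (2 violations)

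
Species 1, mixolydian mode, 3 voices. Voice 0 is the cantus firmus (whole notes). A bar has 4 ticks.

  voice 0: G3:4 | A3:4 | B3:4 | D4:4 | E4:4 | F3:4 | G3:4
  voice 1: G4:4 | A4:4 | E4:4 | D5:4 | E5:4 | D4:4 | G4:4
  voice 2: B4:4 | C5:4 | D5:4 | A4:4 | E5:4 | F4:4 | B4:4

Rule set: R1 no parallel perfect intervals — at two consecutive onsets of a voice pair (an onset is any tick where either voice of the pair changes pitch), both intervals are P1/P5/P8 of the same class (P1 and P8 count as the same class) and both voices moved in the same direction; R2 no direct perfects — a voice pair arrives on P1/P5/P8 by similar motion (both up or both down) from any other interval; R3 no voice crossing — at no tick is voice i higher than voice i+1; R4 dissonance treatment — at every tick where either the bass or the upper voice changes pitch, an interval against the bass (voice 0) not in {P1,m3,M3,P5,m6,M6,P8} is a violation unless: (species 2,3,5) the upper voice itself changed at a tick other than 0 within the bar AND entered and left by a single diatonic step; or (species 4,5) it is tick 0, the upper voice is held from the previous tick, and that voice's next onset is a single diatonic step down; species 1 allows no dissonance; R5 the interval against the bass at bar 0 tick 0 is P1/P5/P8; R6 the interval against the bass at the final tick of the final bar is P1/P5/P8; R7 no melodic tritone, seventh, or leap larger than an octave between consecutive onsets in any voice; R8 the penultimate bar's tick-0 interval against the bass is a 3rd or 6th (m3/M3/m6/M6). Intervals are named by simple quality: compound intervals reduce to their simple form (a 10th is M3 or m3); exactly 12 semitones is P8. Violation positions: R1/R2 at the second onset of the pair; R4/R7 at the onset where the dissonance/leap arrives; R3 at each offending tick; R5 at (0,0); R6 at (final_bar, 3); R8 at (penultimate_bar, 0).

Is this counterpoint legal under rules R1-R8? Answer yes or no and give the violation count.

No (20 violations)

bar 0: v0=G3 v1=G4 v2=B4 (M3)
bar 1: v0=A3 v1=A4 v2=C5 (m3)
bar 2: v0=B3 v1=E4 v2=D5 (m3)
bar 3: v0=D4 v1=D5 v2=A4 (P5)
bar 4: v0=E4 v1=E5 v2=E5 (P8)
bar 5: v0=F3 v1=D4 v2=F4 (P8)
bar 6: v0=G3 v1=G4 v2=B4 (M3)
  R5 @ bar0.0: opens on M3
  R1 @ bar1.0: G3/G4 P8 -> A3/A4 P8 similar
  R4 @ bar2.0: B3/E4 P4 untreated
  R2 @ bar3.0: B3/E4 P4 -> D4/D5 P8 similar
  R3 @ bar3.0: D5 above A4
  R7 @ bar3.0: E4->D5 leap 10st
  R3 @ bar3.1: D5 above A4
  R3 @ bar3.2: D5 above A4
  R3 @ bar3.3: D5 above A4
  R1 @ bar4.0: D4/D5 P8 -> E4/E5 P8 similar
  R2 @ bar4.0: D4/A4 P5 -> E4/E5 P8 similar
  R2 @ bar4.0: D5/A4 P4 -> E5/E5 P1 similar
  R1 @ bar5.0: E4/E5 P8 -> F3/F4 P8 similar
  R7 @ bar5.0: E4->F3 leap 11st
  R7 @ bar5.0: E5->D4 leap 14st
  R7 @ bar5.0: E5->F4 leap 11st
  R8 @ bar5.0: penult P8 not 3rd/6th
  R2 @ bar6.0: F3/D4 M6 -> G3/G4 P8 similar
  R7 @ bar6.0: F4->B4 leap 6st
  R6 @ bar6.3: closes on M3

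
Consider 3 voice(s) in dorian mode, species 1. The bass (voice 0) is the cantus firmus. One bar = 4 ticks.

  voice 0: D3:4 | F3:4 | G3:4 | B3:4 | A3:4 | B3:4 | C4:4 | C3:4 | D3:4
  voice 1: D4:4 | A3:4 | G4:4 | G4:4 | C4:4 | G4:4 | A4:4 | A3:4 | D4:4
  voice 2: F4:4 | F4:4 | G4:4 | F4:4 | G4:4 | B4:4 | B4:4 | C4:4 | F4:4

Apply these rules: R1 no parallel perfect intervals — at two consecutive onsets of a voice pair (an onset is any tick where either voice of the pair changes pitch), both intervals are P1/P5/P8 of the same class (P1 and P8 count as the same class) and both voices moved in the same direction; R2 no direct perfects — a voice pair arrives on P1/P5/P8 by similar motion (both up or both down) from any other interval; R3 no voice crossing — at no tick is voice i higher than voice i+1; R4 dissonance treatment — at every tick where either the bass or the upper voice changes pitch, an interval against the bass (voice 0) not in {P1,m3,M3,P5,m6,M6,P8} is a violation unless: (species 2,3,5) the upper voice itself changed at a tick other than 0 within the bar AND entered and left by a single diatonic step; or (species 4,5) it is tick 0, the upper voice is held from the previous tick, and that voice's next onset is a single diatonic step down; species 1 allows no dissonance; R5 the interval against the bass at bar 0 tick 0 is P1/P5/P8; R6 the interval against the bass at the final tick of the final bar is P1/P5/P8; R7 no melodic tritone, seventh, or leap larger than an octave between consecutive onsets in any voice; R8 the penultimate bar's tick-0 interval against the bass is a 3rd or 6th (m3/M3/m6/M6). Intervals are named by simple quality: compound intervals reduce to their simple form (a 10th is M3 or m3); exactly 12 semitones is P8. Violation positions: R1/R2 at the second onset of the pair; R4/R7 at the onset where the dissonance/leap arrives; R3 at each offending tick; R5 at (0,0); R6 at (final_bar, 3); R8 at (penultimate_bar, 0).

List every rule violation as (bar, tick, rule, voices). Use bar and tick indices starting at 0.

bar 0: v0=D3 v1=D4 v2=F4 downbeat m3
bar 1: v0=F3 v1=A3 v2=F4 downbeat P8
bar 2: v0=G3 v1=G4 v2=G4 downbeat P8
bar 3: v0=B3 v1=G4 v2=F4 downbeat TT
bar 4: v0=A3 v1=C4 v2=G4 downbeat m7
bar 5: v0=B3 v1=G4 v2=B4 downbeat P8
bar 6: v0=C4 v1=A4 v2=B4 downbeat M7
bar 7: v0=C3 v1=A3 v2=C4 downbeat P8
bar 8: v0=D3 v1=D4 v2=F4 downbeat m3
  -> R5 @ bar 0 tick 0 v(0, 2): opens on m3
  -> R1 @ bar 2 tick 0 v(0, 2): F3/F4 P8 -> G3/G4 P8 similar
  -> R2 @ bar 2 tick 0 v(0, 1): F3/A3 M3 -> G3/G4 P8 similar
  -> R2 @ bar 2 tick 0 v(1, 2): A3/F4 m6 -> G4/G4 P1 similar
  -> R7 @ bar 2 tick 0 v(1,): A3->G4 leap 10st
  -> R3 @ bar 3 tick 0 v(1, 2): G4 above F4
  -> R4 @ bar 3 tick 0 v(0, 2): B3/F4 TT untreated
  -> R3 @ bar 3 tick 1 v(1, 2): G4 above F4
  -> R3 @ bar 3 tick 2 v(1, 2): G4 above F4
  -> R3 @ bar 3 tick 3 v(1, 2): G4 above F4
  -> R4 @ bar 4 tick 0 v(0, 2): A3/G4 m7 untreated
  -> R2 @ bar 5 tick 0 v(0, 2): A3/G4 m7 -> B3/B4 P8 similar
  -> R4 @ bar 6 tick 0 v(0, 2): C4/B4 M7 untreated
  -> R2 @ bar 7 tick 0 v(0, 2): C4/B4 M7 -> C3/C4 P8 similar
  -> R7 @ bar 7 tick 0 v(2,): B4->C4 leap 11st
  -> R8 @ bar 7 tick 0 v(0, 2): penult P8 not 3rd/6th
  -> R2 @ bar 8 tick 0 v(0, 1): C3/A3 M6 -> D3/D4 P8 similar
  -> R6 @ bar 8 tick 3 v(0, 2): closes on m3

(0, 0, R5, (0, 2))
(2, 0, R1, (0, 2))
(2, 0, R2, (0, 1))
(2, 0, R2, (1, 2))
(2, 0, R7, (1,))
(3, 0, R3, (1, 2))
(3, 0, R4, (0, 2))
(3, 1, R3, (1, 2))
(3, 2, R3, (1, 2))
(3, 3, R3, (1, 2))
(4, 0, R4, (0, 2))
(5, 0, R2, (0, 2))
(6, 0, R4, (0, 2))
(7, 0, R2, (0, 2))
(7, 0, R7, (2,))
(7, 0, R8, (0, 2))
(8, 0, R2, (0, 1))
(8, 3, R6, (0, 2))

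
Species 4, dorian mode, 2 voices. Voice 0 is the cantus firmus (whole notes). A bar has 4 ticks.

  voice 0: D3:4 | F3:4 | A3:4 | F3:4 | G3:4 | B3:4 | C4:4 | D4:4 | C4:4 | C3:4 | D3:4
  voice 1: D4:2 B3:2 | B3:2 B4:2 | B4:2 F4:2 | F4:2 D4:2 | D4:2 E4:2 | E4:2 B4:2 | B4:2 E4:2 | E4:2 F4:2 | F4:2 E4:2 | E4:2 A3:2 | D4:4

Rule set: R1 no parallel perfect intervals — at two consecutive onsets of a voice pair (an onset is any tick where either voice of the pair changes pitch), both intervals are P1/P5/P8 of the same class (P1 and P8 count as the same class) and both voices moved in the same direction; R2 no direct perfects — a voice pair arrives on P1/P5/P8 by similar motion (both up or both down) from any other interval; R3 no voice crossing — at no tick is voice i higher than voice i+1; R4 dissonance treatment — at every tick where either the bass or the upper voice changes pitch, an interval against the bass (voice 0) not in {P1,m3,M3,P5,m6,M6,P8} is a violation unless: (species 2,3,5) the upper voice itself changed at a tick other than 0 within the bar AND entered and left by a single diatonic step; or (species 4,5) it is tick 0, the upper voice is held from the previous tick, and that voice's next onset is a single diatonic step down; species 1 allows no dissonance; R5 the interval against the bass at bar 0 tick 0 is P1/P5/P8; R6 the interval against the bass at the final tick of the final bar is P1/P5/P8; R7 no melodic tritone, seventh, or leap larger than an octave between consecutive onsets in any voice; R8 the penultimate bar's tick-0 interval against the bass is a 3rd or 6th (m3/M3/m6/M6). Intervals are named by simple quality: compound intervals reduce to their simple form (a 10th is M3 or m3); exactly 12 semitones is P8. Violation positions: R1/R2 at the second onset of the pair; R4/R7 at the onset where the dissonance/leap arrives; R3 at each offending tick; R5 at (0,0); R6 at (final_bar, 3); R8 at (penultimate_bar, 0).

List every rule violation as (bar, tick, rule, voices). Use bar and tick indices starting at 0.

(1, 0, R4, (0, 1))
(1, 2, R4, (0, 1))
(2, 0, R4, (0, 1))
(2, 2, R7, (1,))
(5, 0, R4, (0, 1))
(6, 0, R4, (0, 1))
(7, 0, R4, (0, 1))
(10, 0, R2, (0, 1))

bar 0: v0=D3 v1=D4 downbeat P8
bar 1: v0=F3 v1=B3 downbeat TT
bar 2: v0=A3 v1=B4 downbeat M2
bar 3: v0=F3 v1=F4 downbeat P8
bar 4: v0=G3 v1=D4 downbeat P5
bar 5: v0=B3 v1=E4 downbeat P4
bar 6: v0=C4 v1=B4 downbeat M7
bar 7: v0=D4 v1=E4 downbeat M2
bar 8: v0=C4 v1=F4 downbeat P4
bar 9: v0=C3 v1=E4 downbeat M3
bar 10: v0=D3 v1=D4 downbeat P8
  -> R4 @ bar 1 tick 0 v(0, 1): F3/B3 TT untreated
  -> R4 @ bar 1 tick 2 v(0, 1): F3/B4 TT untreated
  -> R4 @ bar 2 tick 0 v(0, 1): A3/B4 M2 untreated
  -> R7 @ bar 2 tick 2 v(1,): B4->F4 leap 6st
  -> R4 @ bar 5 tick 0 v(0, 1): B3/E4 P4 untreated
  -> R4 @ bar 6 tick 0 v(0, 1): C4/B4 M7 untreated
  -> R4 @ bar 7 tick 0 v(0, 1): D4/E4 M2 untreated
  -> R2 @ bar 10 tick 0 v(0, 1): C3/A3 M6 -> D3/D4 P8 similar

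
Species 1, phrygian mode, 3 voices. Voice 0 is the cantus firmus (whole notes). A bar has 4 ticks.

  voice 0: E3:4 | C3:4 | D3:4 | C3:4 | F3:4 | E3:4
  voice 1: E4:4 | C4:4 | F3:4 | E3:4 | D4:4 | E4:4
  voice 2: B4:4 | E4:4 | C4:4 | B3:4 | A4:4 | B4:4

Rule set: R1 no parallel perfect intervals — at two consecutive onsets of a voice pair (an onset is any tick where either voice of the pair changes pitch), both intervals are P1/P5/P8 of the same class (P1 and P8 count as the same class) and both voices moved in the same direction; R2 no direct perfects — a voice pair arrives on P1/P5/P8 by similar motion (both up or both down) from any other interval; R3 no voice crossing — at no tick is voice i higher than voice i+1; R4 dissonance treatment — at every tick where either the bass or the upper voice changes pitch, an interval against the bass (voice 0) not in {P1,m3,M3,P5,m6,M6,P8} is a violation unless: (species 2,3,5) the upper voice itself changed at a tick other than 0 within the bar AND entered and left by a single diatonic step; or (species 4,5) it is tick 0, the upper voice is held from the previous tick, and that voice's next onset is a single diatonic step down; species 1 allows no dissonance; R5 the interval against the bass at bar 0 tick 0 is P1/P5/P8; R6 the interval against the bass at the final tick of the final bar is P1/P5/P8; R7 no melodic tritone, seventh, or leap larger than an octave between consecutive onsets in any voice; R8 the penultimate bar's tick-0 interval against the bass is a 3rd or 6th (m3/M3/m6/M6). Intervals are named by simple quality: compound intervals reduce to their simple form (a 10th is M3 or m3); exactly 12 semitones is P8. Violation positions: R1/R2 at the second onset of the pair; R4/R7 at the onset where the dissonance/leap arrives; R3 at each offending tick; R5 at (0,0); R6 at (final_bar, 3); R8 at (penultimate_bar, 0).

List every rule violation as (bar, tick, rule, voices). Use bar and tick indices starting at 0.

(1, 0, R1, (0, 1))
(2, 0, R2, (1, 2))
(2, 0, R4, (0, 2))
(3, 0, R1, (1, 2))
(3, 0, R4, (0, 2))
(4, 0, R1, (1, 2))
(4, 0, R7, (1,))
(4, 0, R7, (2,))
(5, 0, R1, (1, 2))

bar 0: v0=E3 v1=E4 v2=B4 downbeat P5
bar 1: v0=C3 v1=C4 v2=E4 downbeat M3
bar 2: v0=D3 v1=F3 v2=C4 downbeat m7
bar 3: v0=C3 v1=E3 v2=B3 downbeat M7
bar 4: v0=F3 v1=D4 v2=A4 downbeat M3
bar 5: v0=E3 v1=E4 v2=B4 downbeat P5
  -> R1 @ bar 1 tick 0 v(0, 1): E3/E4 P8 -> C3/C4 P8 similar
  -> R2 @ bar 2 tick 0 v(1, 2): C4/E4 M3 -> F3/C4 P5 similar
  -> R4 @ bar 2 tick 0 v(0, 2): D3/C4 m7 untreated
  -> R1 @ bar 3 tick 0 v(1, 2): F3/C4 P5 -> E3/B3 P5 similar
  -> R4 @ bar 3 tick 0 v(0, 2): C3/B3 M7 untreated
  -> R1 @ bar 4 tick 0 v(1, 2): E3/B3 P5 -> D4/A4 P5 similar
  -> R7 @ bar 4 tick 0 v(1,): E3->D4 leap 10st
  -> R7 @ bar 4 tick 0 v(2,): B3->A4 leap 10st
  -> R1 @ bar 5 tick 0 v(1, 2): D4/A4 P5 -> E4/B4 P5 similar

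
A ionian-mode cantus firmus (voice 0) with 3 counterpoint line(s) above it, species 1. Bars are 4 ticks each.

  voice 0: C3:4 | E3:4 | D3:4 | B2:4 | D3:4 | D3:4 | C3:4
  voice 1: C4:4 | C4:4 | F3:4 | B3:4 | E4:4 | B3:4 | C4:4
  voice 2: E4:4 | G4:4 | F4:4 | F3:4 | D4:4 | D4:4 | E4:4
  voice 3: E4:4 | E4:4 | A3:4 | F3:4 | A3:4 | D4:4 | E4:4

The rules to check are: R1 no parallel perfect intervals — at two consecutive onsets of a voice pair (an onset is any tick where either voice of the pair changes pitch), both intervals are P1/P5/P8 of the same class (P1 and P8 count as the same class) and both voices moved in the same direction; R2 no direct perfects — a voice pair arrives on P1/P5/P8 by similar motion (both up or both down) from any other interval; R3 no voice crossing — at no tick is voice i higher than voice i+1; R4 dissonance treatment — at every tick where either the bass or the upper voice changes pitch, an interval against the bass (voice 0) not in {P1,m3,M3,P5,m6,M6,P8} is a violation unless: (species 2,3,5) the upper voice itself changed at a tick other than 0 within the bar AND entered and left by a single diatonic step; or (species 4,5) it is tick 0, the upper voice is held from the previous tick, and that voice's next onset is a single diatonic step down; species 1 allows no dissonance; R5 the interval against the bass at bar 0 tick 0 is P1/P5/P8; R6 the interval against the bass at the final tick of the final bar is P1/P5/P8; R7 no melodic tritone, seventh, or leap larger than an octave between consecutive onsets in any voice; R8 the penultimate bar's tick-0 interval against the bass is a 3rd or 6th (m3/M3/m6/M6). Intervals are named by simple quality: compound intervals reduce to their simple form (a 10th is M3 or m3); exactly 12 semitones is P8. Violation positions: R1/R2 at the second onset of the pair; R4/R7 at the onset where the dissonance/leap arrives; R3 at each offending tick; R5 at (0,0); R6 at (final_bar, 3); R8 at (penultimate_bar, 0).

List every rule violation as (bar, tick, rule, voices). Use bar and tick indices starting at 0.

bar 0: v0=C3 v1=C4 v2=E4 v3=E4 downbeat M3
bar 1: v0=E3 v1=C4 v2=G4 v3=E4 downbeat P8
bar 2: v0=D3 v1=F3 v2=F4 v3=A3 downbeat P5
bar 3: v0=B2 v1=B3 v2=F3 v3=F3 downbeat TT
bar 4: v0=D3 v1=E4 v2=D4 v3=A3 downbeat P5
bar 5: v0=D3 v1=B3 v2=D4 v3=D4 downbeat P8
bar 6: v0=C3 v1=C4 v2=E4 v3=E4 downbeat M3
  -> R5 @ bar 0 tick 0 v(0, 2): opens on M3
  -> R5 @ bar 0 tick 0 v(0, 3): opens on M3
  -> R3 @ bar 1 tick 0 v(2, 3): G4 above E4
  -> R3 @ bar 1 tick 1 v(2, 3): G4 above E4
  -> R3 @ bar 1 tick 2 v(2, 3): G4 above E4
  -> R3 @ bar 1 tick 3 v(2, 3): G4 above E4
  -> R2 @ bar 2 tick 0 v(0, 3): E3/E4 P8 -> D3/A3 P5 similar
  -> R2 @ bar 2 tick 0 v(1, 2): C4/G4 P5 -> F3/F4 P8 similar
  -> R3 @ bar 2 tick 0 v(2, 3): F4 above A3
  -> R3 @ bar 2 tick 1 v(2, 3): F4 above A3
  -> R3 @ bar 2 tick 2 v(2, 3): F4 above A3
  -> R3 @ bar 2 tick 3 v(2, 3): F4 above A3
  -> R2 @ bar 3 tick 0 v(2, 3): F4/A3 m6 -> F3/F3 P1 similar
  -> R3 @ bar 3 tick 0 v(1, 2): B3 above F3
  -> R4 @ bar 3 tick 0 v(0, 2): B2/F3 TT untreated
  -> R4 @ bar 3 tick 0 v(0, 3): B2/F3 TT untreated
  -> R7 @ bar 3 tick 0 v(1,): F3->B3 leap 6st
  -> R3 @ bar 3 tick 1 v(1, 2): B3 above F3
  -> R3 @ bar 3 tick 2 v(1, 2): B3 above F3
  -> R3 @ bar 3 tick 3 v(1, 2): B3 above F3
  -> R2 @ bar 4 tick 0 v(0, 2): B2/F3 TT -> D3/D4 P8 similar
  -> R2 @ bar 4 tick 0 v(0, 3): B2/F3 TT -> D3/A3 P5 similar
  -> R2 @ bar 4 tick 0 v(1, 3): B3/F3 TT -> E4/A3 P5 similar
  -> R3 @ bar 4 tick 0 v(1, 2): E4 above D4
  -> R3 @ bar 4 tick 0 v(2, 3): D4 above A3
  -> R4 @ bar 4 tick 0 v(0, 1): D3/E4 M2 untreated
  -> R3 @ bar 4 tick 1 v(1, 2): E4 above D4
  -> R3 @ bar 4 tick 1 v(2, 3): D4 above A3
  -> R3 @ bar 4 tick 2 v(1, 2): E4 above D4
  -> R3 @ bar 4 tick 2 v(2, 3): D4 above A3
  -> R3 @ bar 4 tick 3 v(1, 2): E4 above D4
  -> R3 @ bar 4 tick 3 v(2, 3): D4 above A3
  -> R8 @ bar 5 tick 0 v(0, 2): penult P8 not 3rd/6th
  -> R8 @ bar 5 tick 0 v(0, 3): penult P8 not 3rd/6th
  -> R1 @ bar 6 tick 0 v(2, 3): D4/D4 P1 -> E4/E4 P1 similar
  -> R6 @ bar 6 tick 3 v(0, 2): closes on M3
  -> R6 @ bar 6 tick 3 v(0, 3): closes on M3

(0, 0, R5, (0, 2))
(0, 0, R5, (0, 3))
(1, 0, R3, (2, 3))
(1, 1, R3, (2, 3))
(1, 2, R3, (2, 3))
(1, 3, R3, (2, 3))
(2, 0, R2, (0, 3))
(2, 0, R2, (1, 2))
(2, 0, R3, (2, 3))
(2, 1, R3, (2, 3))
(2, 2, R3, (2, 3))
(2, 3, R3, (2, 3))
(3, 0, R2, (2, 3))
(3, 0, R3, (1, 2))
(3, 0, R4, (0, 2))
(3, 0, R4, (0, 3))
(3, 0, R7, (1,))
(3, 1, R3, (1, 2))
(3, 2, R3, (1, 2))
(3, 3, R3, (1, 2))
(4, 0, R2, (0, 2))
(4, 0, R2, (0, 3))
(4, 0, R2, (1, 3))
(4, 0, R3, (1, 2))
(4, 0, R3, (2, 3))
(4, 0, R4, (0, 1))
(4, 1, R3, (1, 2))
(4, 1, R3, (2, 3))
(4, 2, R3, (1, 2))
(4, 2, R3, (2, 3))
(4, 3, R3, (1, 2))
(4, 3, R3, (2, 3))
(5, 0, R8, (0, 2))
(5, 0, R8, (0, 3))
(6, 0, R1, (2, 3))
(6, 3, R6, (0, 2))
(6, 3, R6, (0, 3))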